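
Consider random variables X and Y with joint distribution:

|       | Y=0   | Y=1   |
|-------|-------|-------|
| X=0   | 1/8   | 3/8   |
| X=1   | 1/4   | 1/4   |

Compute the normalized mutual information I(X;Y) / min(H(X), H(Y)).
Marginal P(X) (row sums):
  P(X=0) = 1/8 + 3/8 = 1/2
  P(X=1) = 1/4 + 1/4 = 1/2
Marginal P(Y) (column sums):
  P(Y=0) = 1/8 + 1/4 = 3/8
  P(Y=1) = 3/8 + 1/4 = 5/8

H(X) = -[(1/2)·log₂(1/2) + (1/2)·log₂(1/2)]
  = 0.5000 + 0.5000
  = 1.0000 bits
H(Y) = -[(3/8)·log₂(3/8) + (5/8)·log₂(5/8)]
  = 0.5306 + 0.4238
  = 0.9544 bits
H(X,Y) = -[(1/8)·log₂(1/8) + (3/8)·log₂(3/8) + (1/4)·log₂(1/4) + (1/4)·log₂(1/4)]
  = 0.3750 + 0.5306 + 0.5000 + 0.5000
  = 1.9056 bits

I(X;Y) = H(X) + H(Y) - H(X,Y)
  = 1.0000 + 0.9544 - 1.9056
  = 0.0488 bits

min(H(X), H(Y)) = min(1.0000, 0.9544) = 0.9544 bits
Normalized MI = 0.0488 / 0.9544 = 0.0511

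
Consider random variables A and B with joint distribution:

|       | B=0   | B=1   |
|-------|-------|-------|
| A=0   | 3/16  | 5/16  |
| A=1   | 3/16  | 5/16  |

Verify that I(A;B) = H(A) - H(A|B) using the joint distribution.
Left side, from I(A;B) = H(A) + H(B) - H(A,B):
Marginal P(A) (row sums):
  P(A=0) = 3/16 + 5/16 = 1/2
  P(A=1) = 3/16 + 5/16 = 1/2
Marginal P(B) (column sums):
  P(B=0) = 3/16 + 3/16 = 3/8
  P(B=1) = 5/16 + 5/16 = 5/8

H(A) = -[(1/2)·log₂(1/2) + (1/2)·log₂(1/2)]
  = 0.5000 + 0.5000
  = 1.0000 bits
H(B) = -[(3/8)·log₂(3/8) + (5/8)·log₂(5/8)]
  = 0.5306 + 0.4238
  = 0.9544 bits
H(A,B) = -[(3/16)·log₂(3/16) + (5/16)·log₂(5/16) + (3/16)·log₂(3/16) + (5/16)·log₂(5/16)]
  = 0.4528 + 0.5244 + 0.4528 + 0.5244
  = 1.9544 bits

I(A;B) = H(A) + H(B) - H(A,B)
  = 1.0000 + 0.9544 - 1.9544
  = 0.0000 bits

Right side, with H(A|B) computed directly from the conditional probabilities:
H(A|B) = -Σ P(A,B)·log₂ P(A|B), where P(A|B) = P(A,B) / P(B)
  (A=0,B=0): P(A|B) = (3/16)/(3/8) = 1/2;  -(3/16)·log₂(1/2) = 0.1875
  (A=0,B=1): P(A|B) = (5/16)/(5/8) = 1/2;  -(5/16)·log₂(1/2) = 0.3125
  (A=1,B=0): P(A|B) = (3/16)/(3/8) = 1/2;  -(3/16)·log₂(1/2) = 0.1875
  (A=1,B=1): P(A|B) = (5/16)/(5/8) = 1/2;  -(5/16)·log₂(1/2) = 0.3125
H(A|B) = 0.1875 + 0.3125 + 0.1875 + 0.3125
  = 1.0000 bits
H(A) - H(A|B) = 1.0000 - 1.0000 = 0.0000 bits

Both sides equal 0.0000 bits, so I(A;B) = H(A) - H(A|B) ✓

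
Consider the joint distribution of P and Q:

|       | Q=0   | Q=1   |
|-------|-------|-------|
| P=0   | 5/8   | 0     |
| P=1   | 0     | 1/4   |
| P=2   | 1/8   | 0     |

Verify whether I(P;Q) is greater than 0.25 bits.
Marginal P(P) (row sums):
  P(P=0) = 5/8 + 0 = 5/8
  P(P=1) = 0 + 1/4 = 1/4
  P(P=2) = 1/8 + 0 = 1/8
Marginal P(Q) (column sums):
  P(Q=0) = 5/8 + 0 + 1/8 = 3/4
  P(Q=1) = 0 + 1/4 + 0 = 1/4

H(P) = -[(5/8)·log₂(5/8) + (1/4)·log₂(1/4) + (1/8)·log₂(1/8)]
  = 0.4238 + 0.5000 + 0.3750
  = 1.2988 bits
H(Q) = -[(3/4)·log₂(3/4) + (1/4)·log₂(1/4)]
  = 0.3113 + 0.5000
  = 0.8113 bits
H(P,Q) = -[(5/8)·log₂(5/8) + (1/4)·log₂(1/4) + (1/8)·log₂(1/8)]
  = 0.4238 + 0.5000 + 0.3750
  = 1.2988 bits

I(P;Q) = H(P) + H(Q) - H(P,Q)
  = 1.2988 + 0.8113 - 1.2988
  = 0.8113 bits

Yes. I(P;Q) = 0.8113 bits, which is > 0.25 bits.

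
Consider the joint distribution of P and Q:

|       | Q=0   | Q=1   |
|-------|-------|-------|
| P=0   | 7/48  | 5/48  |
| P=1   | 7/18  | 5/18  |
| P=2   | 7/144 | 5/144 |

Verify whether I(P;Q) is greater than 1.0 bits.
Marginal P(P) (row sums):
  P(P=0) = 7/48 + 5/48 = 1/4
  P(P=1) = 7/18 + 5/18 = 2/3
  P(P=2) = 7/144 + 5/144 = 1/12
Marginal P(Q) (column sums):
  P(Q=0) = 7/48 + 7/18 + 7/144 = 7/12
  P(Q=1) = 5/48 + 5/18 + 5/144 = 5/12

H(P) = -[(1/4)·log₂(1/4) + (2/3)·log₂(2/3) + (1/12)·log₂(1/12)]
  = 0.5000 + 0.3900 + 0.2987
  = 1.1887 bits
H(Q) = -[(7/12)·log₂(7/12) + (5/12)·log₂(5/12)]
  = 0.4536 + 0.5263
  = 0.9799 bits
H(P,Q) = -[(7/48)·log₂(7/48) + (5/48)·log₂(5/48) + (7/18)·log₂(7/18) + (5/18)·log₂(5/18) + (7/144)·log₂(7/144) + (5/144)·log₂(5/144)]
  = 0.4051 + 0.3399 + 0.5299 + 0.5133 + 0.2121 + 0.1683
  = 2.1686 bits

I(P;Q) = H(P) + H(Q) - H(P,Q)
  = 1.1887 + 0.9799 - 2.1686
  = 0.0000 bits

No. I(P;Q) = 0.0000 bits, which is ≤ 1.0 bits.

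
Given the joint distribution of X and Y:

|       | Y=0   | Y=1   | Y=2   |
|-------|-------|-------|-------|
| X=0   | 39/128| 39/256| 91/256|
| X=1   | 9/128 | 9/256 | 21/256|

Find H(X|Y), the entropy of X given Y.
Marginal P(Y) (column sums):
  P(Y=0) = 39/128 + 9/128 = 3/8
  P(Y=1) = 39/256 + 9/256 = 3/16
  P(Y=2) = 91/256 + 21/256 = 7/16

H(X|Y) = -Σ P(X,Y)·log₂ P(X|Y), where P(X|Y) = P(X,Y) / P(Y)
  (X=0,Y=0): P(X|Y) = (39/128)/(3/8) = 13/16;  -(39/128)·log₂(13/16) = 0.0913
  (X=0,Y=1): P(X|Y) = (39/256)/(3/16) = 13/16;  -(39/256)·log₂(13/16) = 0.0456
  (X=0,Y=2): P(X|Y) = (91/256)/(7/16) = 13/16;  -(91/256)·log₂(13/16) = 0.1065
  (X=1,Y=0): P(X|Y) = (9/128)/(3/8) = 3/16;  -(9/128)·log₂(3/16) = 0.1698
  (X=1,Y=1): P(X|Y) = (9/256)/(3/16) = 3/16;  -(9/256)·log₂(3/16) = 0.0849
  (X=1,Y=2): P(X|Y) = (21/256)/(7/16) = 3/16;  -(21/256)·log₂(3/16) = 0.1981
H(X|Y) = 0.0913 + 0.0456 + 0.1065 + 0.1698 + 0.0849 + 0.1981
  = 0.6962 bits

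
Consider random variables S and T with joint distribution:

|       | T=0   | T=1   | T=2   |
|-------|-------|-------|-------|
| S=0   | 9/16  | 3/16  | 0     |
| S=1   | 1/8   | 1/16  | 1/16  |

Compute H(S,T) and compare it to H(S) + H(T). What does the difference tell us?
Marginal P(S) (row sums):
  P(S=0) = 9/16 + 3/16 + 0 = 3/4
  P(S=1) = 1/8 + 1/16 + 1/16 = 1/4
Marginal P(T) (column sums):
  P(T=0) = 9/16 + 1/8 = 11/16
  P(T=1) = 3/16 + 1/16 = 1/4
  P(T=2) = 0 + 1/16 = 1/16

H(S,T) = -[(9/16)·log₂(9/16) + (3/16)·log₂(3/16) + (1/8)·log₂(1/8) + (1/16)·log₂(1/16) + (1/16)·log₂(1/16)]
  = 0.4669 + 0.4528 + 0.3750 + 0.2500 + 0.2500
  = 1.7947 bits
H(S) = -[(3/4)·log₂(3/4) + (1/4)·log₂(1/4)]
  = 0.3113 + 0.5000
  = 0.8113 bits
H(T) = -[(11/16)·log₂(11/16) + (1/4)·log₂(1/4) + (1/16)·log₂(1/16)]
  = 0.3716 + 0.5000 + 0.2500
  = 1.1216 bits

H(S) + H(T) = 0.8113 + 1.1216 = 1.9329 bits
Difference: H(S) + H(T) - H(S,T) = 1.9329 - 1.7947 = 0.1382 bits = I(S;T)

The difference is the mutual information; it is positive here, so S and T are dependent (knowing one reduces uncertainty about the other by 0.1382 bits).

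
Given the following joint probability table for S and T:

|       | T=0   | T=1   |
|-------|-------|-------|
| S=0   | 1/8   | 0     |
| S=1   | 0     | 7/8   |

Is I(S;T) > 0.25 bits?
Marginal P(S) (row sums):
  P(S=0) = 1/8 + 0 = 1/8
  P(S=1) = 0 + 7/8 = 7/8
Marginal P(T) (column sums):
  P(T=0) = 1/8 + 0 = 1/8
  P(T=1) = 0 + 7/8 = 7/8

H(S) = -[(1/8)·log₂(1/8) + (7/8)·log₂(7/8)]
  = 0.3750 + 0.1686
  = 0.5436 bits
H(T) = -[(1/8)·log₂(1/8) + (7/8)·log₂(7/8)]
  = 0.3750 + 0.1686
  = 0.5436 bits
H(S,T) = -[(1/8)·log₂(1/8) + (7/8)·log₂(7/8)]
  = 0.3750 + 0.1686
  = 0.5436 bits

I(S;T) = H(S) + H(T) - H(S,T)
  = 0.5436 + 0.5436 - 0.5436
  = 0.5436 bits

Yes. I(S;T) = 0.5436 bits, which is > 0.25 bits.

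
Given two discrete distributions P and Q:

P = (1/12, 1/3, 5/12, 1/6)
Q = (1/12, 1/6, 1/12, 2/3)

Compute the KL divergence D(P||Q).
D(P||Q) = Σ P(i) log₂(P(i)/Q(i))
  i=0: (1/12) × log₂((1/12)/(1/12)) = (1/12) × log₂(1) = 0.0000
  i=1: (1/3) × log₂((1/3)/(1/6)) = (1/3) × log₂(2) = 0.3333
  i=2: (5/12) × log₂((5/12)/(1/12)) = (5/12) × log₂(5) = 0.9675
  i=3: (1/6) × log₂((1/6)/(2/3)) = (1/6) × log₂(1/4) = -0.3333
D(P||Q) = 0.0000 + 0.3333 + 0.9675 - 0.3333
  = 0.9675 bits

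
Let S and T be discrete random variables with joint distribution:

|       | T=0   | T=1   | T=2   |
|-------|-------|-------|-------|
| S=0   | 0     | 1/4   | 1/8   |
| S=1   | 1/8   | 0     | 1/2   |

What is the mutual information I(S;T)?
Marginal P(S) (row sums):
  P(S=0) = 0 + 1/4 + 1/8 = 3/8
  P(S=1) = 1/8 + 0 + 1/2 = 5/8
Marginal P(T) (column sums):
  P(T=0) = 0 + 1/8 = 1/8
  P(T=1) = 1/4 + 0 = 1/4
  P(T=2) = 1/8 + 1/2 = 5/8

H(S) = -[(3/8)·log₂(3/8) + (5/8)·log₂(5/8)]
  = 0.5306 + 0.4238
  = 0.9544 bits
H(T) = -[(1/8)·log₂(1/8) + (1/4)·log₂(1/4) + (5/8)·log₂(5/8)]
  = 0.3750 + 0.5000 + 0.4238
  = 1.2988 bits
H(S,T) = -[(1/4)·log₂(1/4) + (1/8)·log₂(1/8) + (1/8)·log₂(1/8) + (1/2)·log₂(1/2)]
  = 0.5000 + 0.3750 + 0.3750 + 0.5000
  = 1.7500 bits

I(S;T) = H(S) + H(T) - H(S,T)
  = 0.9544 + 1.2988 - 1.7500
  = 0.5032 bits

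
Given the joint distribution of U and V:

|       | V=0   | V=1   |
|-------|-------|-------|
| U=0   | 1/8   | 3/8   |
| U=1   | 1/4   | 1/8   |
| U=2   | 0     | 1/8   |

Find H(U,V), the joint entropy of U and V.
H(U,V) = -Σ P(U,V) log₂ P(U,V), summed over the non-zero cells:
H(U,V) = -[(1/8)·log₂(1/8) + (3/8)·log₂(3/8) + (1/4)·log₂(1/4) + (1/8)·log₂(1/8) + (1/8)·log₂(1/8)]
  = 0.3750 + 0.5306 + 0.5000 + 0.3750 + 0.3750
  = 2.1556 bits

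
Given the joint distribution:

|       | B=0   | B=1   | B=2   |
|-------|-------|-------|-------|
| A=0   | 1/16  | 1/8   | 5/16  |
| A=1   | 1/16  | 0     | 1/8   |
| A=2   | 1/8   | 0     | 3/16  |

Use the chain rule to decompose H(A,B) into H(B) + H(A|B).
By the chain rule: H(A,B) = H(B) + H(A|B)

Marginal P(B) (column sums):
  P(B=0) = 1/16 + 1/16 + 1/8 = 1/4
  P(B=1) = 1/8 + 0 + 0 = 1/8
  P(B=2) = 5/16 + 1/8 + 3/16 = 5/8
H(B) = -[(1/4)·log₂(1/4) + (1/8)·log₂(1/8) + (5/8)·log₂(5/8)]
  = 0.5000 + 0.3750 + 0.4238
  = 1.2988 bits
H(A|B) = -Σ P(A,B)·log₂ P(A|B), where P(A|B) = P(A,B) / P(B)
  (cells with P(A,B) = 0 contribute 0)
  (A=0,B=0): P(A|B) = (1/16)/(1/4) = 1/4;  -(1/16)·log₂(1/4) = 0.1250
  (A=0,B=1): P(A|B) = (1/8)/(1/8) = 1;  -(1/8)·log₂(1) = 0.0000
  (A=0,B=2): P(A|B) = (5/16)/(5/8) = 1/2;  -(5/16)·log₂(1/2) = 0.3125
  (A=1,B=0): P(A|B) = (1/16)/(1/4) = 1/4;  -(1/16)·log₂(1/4) = 0.1250
  (A=1,B=2): P(A|B) = (1/8)/(5/8) = 1/5;  -(1/8)·log₂(1/5) = 0.2902
  (A=2,B=0): P(A|B) = (1/8)/(1/4) = 1/2;  -(1/8)·log₂(1/2) = 0.1250
  (A=2,B=2): P(A|B) = (3/16)/(5/8) = 3/10;  -(3/16)·log₂(3/10) = 0.3257
H(A|B) = 0.1250 + 0.0000 + 0.3125 + 0.1250 + 0.2902 + 0.1250 + 0.3257
  = 1.3034 bits

H(A,B) = H(B) + H(A|B) = 1.2988 + 1.3034 = 2.6022 bits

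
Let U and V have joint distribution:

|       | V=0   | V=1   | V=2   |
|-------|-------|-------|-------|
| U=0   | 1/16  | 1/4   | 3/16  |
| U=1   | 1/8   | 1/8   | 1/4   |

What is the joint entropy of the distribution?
H(U,V) = -Σ P(U,V) log₂ P(U,V), summed over the non-zero cells:
H(U,V) = -[(1/16)·log₂(1/16) + (1/4)·log₂(1/4) + (3/16)·log₂(3/16) + (1/8)·log₂(1/8) + (1/8)·log₂(1/8) + (1/4)·log₂(1/4)]
  = 0.2500 + 0.5000 + 0.4528 + 0.3750 + 0.3750 + 0.5000
  = 2.4528 bits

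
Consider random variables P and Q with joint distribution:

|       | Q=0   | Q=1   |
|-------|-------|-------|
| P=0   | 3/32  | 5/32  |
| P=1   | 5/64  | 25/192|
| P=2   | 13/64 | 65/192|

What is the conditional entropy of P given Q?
Marginal P(Q) (column sums):
  P(Q=0) = 3/32 + 5/64 + 13/64 = 3/8
  P(Q=1) = 5/32 + 25/192 + 65/192 = 5/8

H(P|Q) = -Σ P(P,Q)·log₂ P(P|Q), where P(P|Q) = P(P,Q) / P(Q)
  (P=0,Q=0): P(P|Q) = (3/32)/(3/8) = 1/4;  -(3/32)·log₂(1/4) = 0.1875
  (P=0,Q=1): P(P|Q) = (5/32)/(5/8) = 1/4;  -(5/32)·log₂(1/4) = 0.3125
  (P=1,Q=0): P(P|Q) = (5/64)/(3/8) = 5/24;  -(5/64)·log₂(5/24) = 0.1768
  (P=1,Q=1): P(P|Q) = (25/192)/(5/8) = 5/24;  -(25/192)·log₂(5/24) = 0.2947
  (P=2,Q=0): P(P|Q) = (13/64)/(3/8) = 13/24;  -(13/64)·log₂(13/24) = 0.1797
  (P=2,Q=1): P(P|Q) = (65/192)/(5/8) = 13/24;  -(65/192)·log₂(13/24) = 0.2994
H(P|Q) = 0.1875 + 0.3125 + 0.1768 + 0.2947 + 0.1797 + 0.2994
  = 1.4506 bits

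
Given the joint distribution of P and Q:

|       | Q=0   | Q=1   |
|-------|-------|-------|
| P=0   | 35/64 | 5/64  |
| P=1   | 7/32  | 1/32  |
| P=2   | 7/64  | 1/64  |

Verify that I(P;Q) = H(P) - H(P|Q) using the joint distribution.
Left side, from I(P;Q) = H(P) + H(Q) - H(P,Q):
Marginal P(P) (row sums):
  P(P=0) = 35/64 + 5/64 = 5/8
  P(P=1) = 7/32 + 1/32 = 1/4
  P(P=2) = 7/64 + 1/64 = 1/8
Marginal P(Q) (column sums):
  P(Q=0) = 35/64 + 7/32 + 7/64 = 7/8
  P(Q=1) = 5/64 + 1/32 + 1/64 = 1/8

H(P) = -[(5/8)·log₂(5/8) + (1/4)·log₂(1/4) + (1/8)·log₂(1/8)]
  = 0.4238 + 0.5000 + 0.3750
  = 1.2988 bits
H(Q) = -[(7/8)·log₂(7/8) + (1/8)·log₂(1/8)]
  = 0.1686 + 0.3750
  = 0.5436 bits
H(P,Q) = -[(35/64)·log₂(35/64) + (5/64)·log₂(5/64) + (7/32)·log₂(7/32) + (1/32)·log₂(1/32) + (7/64)·log₂(7/64) + (1/64)·log₂(1/64)]
  = 0.4762 + 0.2873 + 0.4796 + 0.1563 + 0.3492 + 0.0938
  = 1.8424 bits

I(P;Q) = H(P) + H(Q) - H(P,Q)
  = 1.2988 + 0.5436 - 1.8424
  = 0.0000 bits

Right side, with H(P|Q) computed directly from the conditional probabilities:
H(P|Q) = -Σ P(P,Q)·log₂ P(P|Q), where P(P|Q) = P(P,Q) / P(Q)
  (P=0,Q=0): P(P|Q) = (35/64)/(7/8) = 5/8;  -(35/64)·log₂(5/8) = 0.3708
  (P=0,Q=1): P(P|Q) = (5/64)/(1/8) = 5/8;  -(5/64)·log₂(5/8) = 0.0530
  (P=1,Q=0): P(P|Q) = (7/32)/(7/8) = 1/4;  -(7/32)·log₂(1/4) = 0.4375
  (P=1,Q=1): P(P|Q) = (1/32)/(1/8) = 1/4;  -(1/32)·log₂(1/4) = 0.0625
  (P=2,Q=0): P(P|Q) = (7/64)/(7/8) = 1/8;  -(7/64)·log₂(1/8) = 0.3281
  (P=2,Q=1): P(P|Q) = (1/64)/(1/8) = 1/8;  -(1/64)·log₂(1/8) = 0.0469
H(P|Q) = 0.3708 + 0.0530 + 0.4375 + 0.0625 + 0.3281 + 0.0469
  = 1.2988 bits
H(P) - H(P|Q) = 1.2988 - 1.2988 = 0.0000 bits

Both sides equal 0.0000 bits, so I(P;Q) = H(P) - H(P|Q) ✓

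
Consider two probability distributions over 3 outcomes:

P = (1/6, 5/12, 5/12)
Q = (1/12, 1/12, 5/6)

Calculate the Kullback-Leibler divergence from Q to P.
D(P||Q) = Σ P(i) log₂(P(i)/Q(i))
  i=0: (1/6) × log₂((1/6)/(1/12)) = (1/6) × log₂(2) = 0.1667
  i=1: (5/12) × log₂((5/12)/(1/12)) = (5/12) × log₂(5) = 0.9675
  i=2: (5/12) × log₂((5/12)/(5/6)) = (5/12) × log₂(1/2) = -0.4167
D(P||Q) = 0.1667 + 0.9675 - 0.4167
  = 0.7175 bits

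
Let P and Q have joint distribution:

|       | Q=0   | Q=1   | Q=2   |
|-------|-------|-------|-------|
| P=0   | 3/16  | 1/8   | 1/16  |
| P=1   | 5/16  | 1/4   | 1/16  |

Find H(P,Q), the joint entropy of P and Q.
H(P,Q) = -Σ P(P,Q) log₂ P(P,Q), summed over the non-zero cells:
H(P,Q) = -[(3/16)·log₂(3/16) + (1/8)·log₂(1/8) + (1/16)·log₂(1/16) + (5/16)·log₂(5/16) + (1/4)·log₂(1/4) + (1/16)·log₂(1/16)]
  = 0.4528 + 0.3750 + 0.2500 + 0.5244 + 0.5000 + 0.2500
  = 2.3522 bits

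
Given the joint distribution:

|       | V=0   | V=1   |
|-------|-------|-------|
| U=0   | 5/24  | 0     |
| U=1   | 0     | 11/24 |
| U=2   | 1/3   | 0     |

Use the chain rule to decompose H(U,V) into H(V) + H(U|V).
By the chain rule: H(U,V) = H(V) + H(U|V)

Marginal P(V) (column sums):
  P(V=0) = 5/24 + 0 + 1/3 = 13/24
  P(V=1) = 0 + 11/24 + 0 = 11/24
H(V) = -[(13/24)·log₂(13/24) + (11/24)·log₂(11/24)]
  = 0.4791 + 0.5159
  = 0.9950 bits
H(U|V) = -Σ P(U,V)·log₂ P(U|V), where P(U|V) = P(U,V) / P(V)
  (cells with P(U,V) = 0 contribute 0)
  (U=0,V=0): P(U|V) = (5/24)/(13/24) = 5/13;  -(5/24)·log₂(5/13) = 0.2872
  (U=1,V=1): P(U|V) = (11/24)/(11/24) = 1;  -(11/24)·log₂(1) = 0.0000
  (U=2,V=0): P(U|V) = (1/3)/(13/24) = 8/13;  -(1/3)·log₂(8/13) = 0.2335
H(U|V) = 0.2872 + 0.0000 + 0.2335
  = 0.5207 bits

H(U,V) = H(V) + H(U|V) = 0.9950 + 0.5207 = 1.5157 bits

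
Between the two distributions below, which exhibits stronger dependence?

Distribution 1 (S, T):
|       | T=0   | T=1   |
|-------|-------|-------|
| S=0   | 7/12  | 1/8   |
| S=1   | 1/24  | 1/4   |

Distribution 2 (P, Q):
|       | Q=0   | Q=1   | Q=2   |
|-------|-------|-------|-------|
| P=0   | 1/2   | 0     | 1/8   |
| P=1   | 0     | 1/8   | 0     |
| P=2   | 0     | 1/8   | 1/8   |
Distribution 1 (S, T):
Marginal P(S) (row sums):
  P(S=0) = 7/12 + 1/8 = 17/24
  P(S=1) = 1/24 + 1/4 = 7/24
Marginal P(T) (column sums):
  P(T=0) = 7/12 + 1/24 = 5/8
  P(T=1) = 1/8 + 1/4 = 3/8

H(S) = -[(17/24)·log₂(17/24) + (7/24)·log₂(7/24)]
  = 0.3524 + 0.5185
  = 0.8709 bits
H(T) = -[(5/8)·log₂(5/8) + (3/8)·log₂(3/8)]
  = 0.4238 + 0.5306
  = 0.9544 bits
H(S,T) = -[(7/12)·log₂(7/12) + (1/8)·log₂(1/8) + (1/24)·log₂(1/24) + (1/4)·log₂(1/4)]
  = 0.4536 + 0.3750 + 0.1910 + 0.5000
  = 1.5196 bits

I(S;T) = H(S) + H(T) - H(S,T)
  = 0.8709 + 0.9544 - 1.5196
  = 0.3057 bits

Distribution 2 (P, Q):
Marginal P(P) (row sums):
  P(P=0) = 1/2 + 0 + 1/8 = 5/8
  P(P=1) = 0 + 1/8 + 0 = 1/8
  P(P=2) = 0 + 1/8 + 1/8 = 1/4
Marginal P(Q) (column sums):
  P(Q=0) = 1/2 + 0 + 0 = 1/2
  P(Q=1) = 0 + 1/8 + 1/8 = 1/4
  P(Q=2) = 1/8 + 0 + 1/8 = 1/4

H(P) = -[(5/8)·log₂(5/8) + (1/8)·log₂(1/8) + (1/4)·log₂(1/4)]
  = 0.4238 + 0.3750 + 0.5000
  = 1.2988 bits
H(Q) = -[(1/2)·log₂(1/2) + (1/4)·log₂(1/4) + (1/4)·log₂(1/4)]
  = 0.5000 + 0.5000 + 0.5000
  = 1.5000 bits
H(P,Q) = -[(1/2)·log₂(1/2) + (1/8)·log₂(1/8) + (1/8)·log₂(1/8) + (1/8)·log₂(1/8) + (1/8)·log₂(1/8)]
  = 0.5000 + 0.3750 + 0.3750 + 0.3750 + 0.3750
  = 2.0000 bits

I(P;Q) = H(P) + H(Q) - H(P,Q)
  = 1.2988 + 1.5000 - 2.0000
  = 0.7988 bits

I(P;Q) = 0.7988 bits > I(S;T) = 0.3057 bits, so (P, Q) has the higher mutual information (stronger dependence).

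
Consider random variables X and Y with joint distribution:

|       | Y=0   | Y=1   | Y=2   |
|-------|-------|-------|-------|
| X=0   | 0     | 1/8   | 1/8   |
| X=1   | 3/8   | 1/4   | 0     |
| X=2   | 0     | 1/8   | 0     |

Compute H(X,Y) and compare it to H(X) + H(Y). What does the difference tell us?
Marginal P(X) (row sums):
  P(X=0) = 0 + 1/8 + 1/8 = 1/4
  P(X=1) = 3/8 + 1/4 + 0 = 5/8
  P(X=2) = 0 + 1/8 + 0 = 1/8
Marginal P(Y) (column sums):
  P(Y=0) = 0 + 3/8 + 0 = 3/8
  P(Y=1) = 1/8 + 1/4 + 1/8 = 1/2
  P(Y=2) = 1/8 + 0 + 0 = 1/8

H(X,Y) = -[(1/8)·log₂(1/8) + (1/8)·log₂(1/8) + (3/8)·log₂(3/8) + (1/4)·log₂(1/4) + (1/8)·log₂(1/8)]
  = 0.3750 + 0.3750 + 0.5306 + 0.5000 + 0.3750
  = 2.1556 bits
H(X) = -[(1/4)·log₂(1/4) + (5/8)·log₂(5/8) + (1/8)·log₂(1/8)]
  = 0.5000 + 0.4238 + 0.3750
  = 1.2988 bits
H(Y) = -[(3/8)·log₂(3/8) + (1/2)·log₂(1/2) + (1/8)·log₂(1/8)]
  = 0.5306 + 0.5000 + 0.3750
  = 1.4056 bits

H(X) + H(Y) = 1.2988 + 1.4056 = 2.7044 bits
Difference: H(X) + H(Y) - H(X,Y) = 2.7044 - 2.1556 = 0.5488 bits = I(X;Y)

The difference is the mutual information; it is positive here, so X and Y are dependent (knowing one reduces uncertainty about the other by 0.5488 bits).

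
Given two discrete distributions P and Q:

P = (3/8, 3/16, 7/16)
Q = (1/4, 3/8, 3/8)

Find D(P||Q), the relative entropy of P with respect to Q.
D(P||Q) = Σ P(i) log₂(P(i)/Q(i))
  i=0: (3/8) × log₂((3/8)/(1/4)) = (3/8) × log₂(3/2) = 0.2194
  i=1: (3/16) × log₂((3/16)/(3/8)) = (3/16) × log₂(1/2) = -0.1875
  i=2: (7/16) × log₂((7/16)/(3/8)) = (7/16) × log₂(7/6) = 0.0973
D(P||Q) = 0.2194 - 0.1875 + 0.0973
  = 0.1292 bits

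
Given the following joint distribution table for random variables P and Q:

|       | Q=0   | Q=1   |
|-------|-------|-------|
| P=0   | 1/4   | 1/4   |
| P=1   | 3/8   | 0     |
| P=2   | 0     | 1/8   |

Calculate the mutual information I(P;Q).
Marginal P(P) (row sums):
  P(P=0) = 1/4 + 1/4 = 1/2
  P(P=1) = 3/8 + 0 = 3/8
  P(P=2) = 0 + 1/8 = 1/8
Marginal P(Q) (column sums):
  P(Q=0) = 1/4 + 3/8 + 0 = 5/8
  P(Q=1) = 1/4 + 0 + 1/8 = 3/8

H(P) = -[(1/2)·log₂(1/2) + (3/8)·log₂(3/8) + (1/8)·log₂(1/8)]
  = 0.5000 + 0.5306 + 0.3750
  = 1.4056 bits
H(Q) = -[(5/8)·log₂(5/8) + (3/8)·log₂(3/8)]
  = 0.4238 + 0.5306
  = 0.9544 bits
H(P,Q) = -[(1/4)·log₂(1/4) + (1/4)·log₂(1/4) + (3/8)·log₂(3/8) + (1/8)·log₂(1/8)]
  = 0.5000 + 0.5000 + 0.5306 + 0.3750
  = 1.9056 bits

I(P;Q) = H(P) + H(Q) - H(P,Q)
  = 1.4056 + 0.9544 - 1.9056
  = 0.4544 bits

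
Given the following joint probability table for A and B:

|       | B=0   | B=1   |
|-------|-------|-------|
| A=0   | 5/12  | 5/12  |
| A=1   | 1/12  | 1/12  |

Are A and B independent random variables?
Marginal P(A) (row sums):
  P(A=0) = 5/12 + 5/12 = 5/6
  P(A=1) = 1/12 + 1/12 = 1/6
Marginal P(B) (column sums):
  P(B=0) = 5/12 + 1/12 = 1/2
  P(B=1) = 5/12 + 1/12 = 1/2

A and B are independent iff P(A=i,B=j) = P(A=i)·P(B=j) for every cell.
  P(A=0)·P(B=0) = 5/6 × 1/2 = 5/12 = P(A=0,B=0) ✓
  P(A=0)·P(B=1) = 5/6 × 1/2 = 5/12 = P(A=0,B=1) ✓
  P(A=1)·P(B=0) = 1/6 × 1/2 = 1/12 = P(A=1,B=0) ✓
  P(A=1)·P(B=1) = 1/6 × 1/2 = 1/12 = P(A=1,B=1) ✓

Yes, A and B are independent: every cell factors, so I(A;B) = 0 bits.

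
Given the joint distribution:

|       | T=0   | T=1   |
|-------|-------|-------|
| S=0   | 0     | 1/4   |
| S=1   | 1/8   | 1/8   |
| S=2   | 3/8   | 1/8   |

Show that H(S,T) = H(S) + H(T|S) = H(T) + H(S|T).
Marginal P(S) (row sums):
  P(S=0) = 0 + 1/4 = 1/4
  P(S=1) = 1/8 + 1/8 = 1/4
  P(S=2) = 3/8 + 1/8 = 1/2
Marginal P(T) (column sums):
  P(T=0) = 0 + 1/8 + 3/8 = 1/2
  P(T=1) = 1/4 + 1/8 + 1/8 = 1/2

Decomposition 1: H(S) + H(T|S)
H(S) = -[(1/4)·log₂(1/4) + (1/4)·log₂(1/4) + (1/2)·log₂(1/2)]
  = 0.5000 + 0.5000 + 0.5000
  = 1.5000 bits
H(T|S) = -Σ P(S,T)·log₂ P(T|S), where P(T|S) = P(S,T) / P(S)
  (cells with P(S,T) = 0 contribute 0)
  (S=0,T=1): P(T|S) = (1/4)/(1/4) = 1;  -(1/4)·log₂(1) = 0.0000
  (S=1,T=0): P(T|S) = (1/8)/(1/4) = 1/2;  -(1/8)·log₂(1/2) = 0.1250
  (S=1,T=1): P(T|S) = (1/8)/(1/4) = 1/2;  -(1/8)·log₂(1/2) = 0.1250
  (S=2,T=0): P(T|S) = (3/8)/(1/2) = 3/4;  -(3/8)·log₂(3/4) = 0.1556
  (S=2,T=1): P(T|S) = (1/8)/(1/2) = 1/4;  -(1/8)·log₂(1/4) = 0.2500
H(T|S) = 0.0000 + 0.1250 + 0.1250 + 0.1556 + 0.2500
  = 0.6556 bits
H(S) + H(T|S) = 1.5000 + 0.6556 = 2.1556 bits

Decomposition 2: H(T) + H(S|T)
H(T) = -[(1/2)·log₂(1/2) + (1/2)·log₂(1/2)]
  = 0.5000 + 0.5000
  = 1.0000 bits
H(S|T) = -Σ P(S,T)·log₂ P(S|T), where P(S|T) = P(S,T) / P(T)
  (cells with P(S,T) = 0 contribute 0)
  (S=0,T=1): P(S|T) = (1/4)/(1/2) = 1/2;  -(1/4)·log₂(1/2) = 0.2500
  (S=1,T=0): P(S|T) = (1/8)/(1/2) = 1/4;  -(1/8)·log₂(1/4) = 0.2500
  (S=1,T=1): P(S|T) = (1/8)/(1/2) = 1/4;  -(1/8)·log₂(1/4) = 0.2500
  (S=2,T=0): P(S|T) = (3/8)/(1/2) = 3/4;  -(3/8)·log₂(3/4) = 0.1556
  (S=2,T=1): P(S|T) = (1/8)/(1/2) = 1/4;  -(1/8)·log₂(1/4) = 0.2500
H(S|T) = 0.2500 + 0.2500 + 0.2500 + 0.1556 + 0.2500
  = 1.1556 bits
H(T) + H(S|T) = 1.0000 + 1.1556 = 2.1556 bits

Direct computation of the joint entropy:
H(S,T) = -[(1/4)·log₂(1/4) + (1/8)·log₂(1/8) + (1/8)·log₂(1/8) + (3/8)·log₂(3/8) + (1/8)·log₂(1/8)]
  = 0.5000 + 0.3750 + 0.3750 + 0.5306 + 0.3750
  = 2.1556 bits

All three agree: H(S,T) = 2.1556 bits ✓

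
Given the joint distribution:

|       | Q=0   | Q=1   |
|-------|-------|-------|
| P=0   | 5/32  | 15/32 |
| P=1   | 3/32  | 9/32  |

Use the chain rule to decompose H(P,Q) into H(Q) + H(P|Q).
By the chain rule: H(P,Q) = H(Q) + H(P|Q)

Marginal P(Q) (column sums):
  P(Q=0) = 5/32 + 3/32 = 1/4
  P(Q=1) = 15/32 + 9/32 = 3/4
H(Q) = -[(1/4)·log₂(1/4) + (3/4)·log₂(3/4)]
  = 0.5000 + 0.3113
  = 0.8113 bits
H(P|Q) = -Σ P(P,Q)·log₂ P(P|Q), where P(P|Q) = P(P,Q) / P(Q)
  (P=0,Q=0): P(P|Q) = (5/32)/(1/4) = 5/8;  -(5/32)·log₂(5/8) = 0.1059
  (P=0,Q=1): P(P|Q) = (15/32)/(3/4) = 5/8;  -(15/32)·log₂(5/8) = 0.3178
  (P=1,Q=0): P(P|Q) = (3/32)/(1/4) = 3/8;  -(3/32)·log₂(3/8) = 0.1327
  (P=1,Q=1): P(P|Q) = (9/32)/(3/4) = 3/8;  -(9/32)·log₂(3/8) = 0.3980
H(P|Q) = 0.1059 + 0.3178 + 0.1327 + 0.3980
  = 0.9544 bits

H(P,Q) = H(Q) + H(P|Q) = 0.8113 + 0.9544 = 1.7657 bits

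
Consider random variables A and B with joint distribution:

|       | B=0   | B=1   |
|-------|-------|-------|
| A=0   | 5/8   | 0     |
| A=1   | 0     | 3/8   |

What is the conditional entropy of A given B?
Marginal P(B) (column sums):
  P(B=0) = 5/8 + 0 = 5/8
  P(B=1) = 0 + 3/8 = 3/8

H(A|B) = -Σ P(A,B)·log₂ P(A|B), where P(A|B) = P(A,B) / P(B)
  (cells with P(A,B) = 0 contribute 0)
  (A=0,B=0): P(A|B) = (5/8)/(5/8) = 1;  -(5/8)·log₂(1) = 0.0000
  (A=1,B=1): P(A|B) = (3/8)/(3/8) = 1;  -(3/8)·log₂(1) = 0.0000
H(A|B) = 0.0000 + 0.0000
  = 0.0000 bits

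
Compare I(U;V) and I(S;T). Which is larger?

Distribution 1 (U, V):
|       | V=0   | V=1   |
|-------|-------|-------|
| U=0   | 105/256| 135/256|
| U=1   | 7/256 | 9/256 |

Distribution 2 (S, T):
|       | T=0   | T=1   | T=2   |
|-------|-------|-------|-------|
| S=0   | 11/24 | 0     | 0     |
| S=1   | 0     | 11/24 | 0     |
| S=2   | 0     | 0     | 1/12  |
Distribution 1 (U, V):
Marginal P(U) (row sums):
  P(U=0) = 105/256 + 135/256 = 15/16
  P(U=1) = 7/256 + 9/256 = 1/16
Marginal P(V) (column sums):
  P(V=0) = 105/256 + 7/256 = 7/16
  P(V=1) = 135/256 + 9/256 = 9/16

H(U) = -[(15/16)·log₂(15/16) + (1/16)·log₂(1/16)]
  = 0.0873 + 0.2500
  = 0.3373 bits
H(V) = -[(7/16)·log₂(7/16) + (9/16)·log₂(9/16)]
  = 0.5218 + 0.4669
  = 0.9887 bits
H(U,V) = -[(105/256)·log₂(105/256) + (135/256)·log₂(135/256) + (7/256)·log₂(7/256) + (9/256)·log₂(9/256)]
  = 0.5274 + 0.4868 + 0.1420 + 0.1698
  = 1.3260 bits

I(U;V) = H(U) + H(V) - H(U,V)
  = 0.3373 + 0.9887 - 1.3260
  = 0.0000 bits

Distribution 2 (S, T):
Marginal P(S) (row sums):
  P(S=0) = 11/24 + 0 + 0 = 11/24
  P(S=1) = 0 + 11/24 + 0 = 11/24
  P(S=2) = 0 + 0 + 1/12 = 1/12
Marginal P(T) (column sums):
  P(T=0) = 11/24 + 0 + 0 = 11/24
  P(T=1) = 0 + 11/24 + 0 = 11/24
  P(T=2) = 0 + 0 + 1/12 = 1/12

H(S) = -[(11/24)·log₂(11/24) + (11/24)·log₂(11/24) + (1/12)·log₂(1/12)]
  = 0.5159 + 0.5159 + 0.2987
  = 1.3305 bits
H(T) = -[(11/24)·log₂(11/24) + (11/24)·log₂(11/24) + (1/12)·log₂(1/12)]
  = 0.5159 + 0.5159 + 0.2987
  = 1.3305 bits
H(S,T) = -[(11/24)·log₂(11/24) + (11/24)·log₂(11/24) + (1/12)·log₂(1/12)]
  = 0.5159 + 0.5159 + 0.2987
  = 1.3305 bits

I(S;T) = H(S) + H(T) - H(S,T)
  = 1.3305 + 1.3305 - 1.3305
  = 1.3305 bits

I(S;T) = 1.3305 bits > I(U;V) = 0.0000 bits, so (S, T) has the higher mutual information (stronger dependence).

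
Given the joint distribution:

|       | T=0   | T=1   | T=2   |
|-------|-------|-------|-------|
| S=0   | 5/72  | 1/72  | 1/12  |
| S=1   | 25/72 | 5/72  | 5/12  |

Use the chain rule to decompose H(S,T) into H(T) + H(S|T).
By the chain rule: H(S,T) = H(T) + H(S|T)

Marginal P(T) (column sums):
  P(T=0) = 5/72 + 25/72 = 5/12
  P(T=1) = 1/72 + 5/72 = 1/12
  P(T=2) = 1/12 + 5/12 = 1/2
H(T) = -[(5/12)·log₂(5/12) + (1/12)·log₂(1/12) + (1/2)·log₂(1/2)]
  = 0.5263 + 0.2987 + 0.5000
  = 1.3250 bits
H(S|T) = -Σ P(S,T)·log₂ P(S|T), where P(S|T) = P(S,T) / P(T)
  (S=0,T=0): P(S|T) = (5/72)/(5/12) = 1/6;  -(5/72)·log₂(1/6) = 0.1795
  (S=0,T=1): P(S|T) = (1/72)/(1/12) = 1/6;  -(1/72)·log₂(1/6) = 0.0359
  (S=0,T=2): P(S|T) = (1/12)/(1/2) = 1/6;  -(1/12)·log₂(1/6) = 0.2154
  (S=1,T=0): P(S|T) = (25/72)/(5/12) = 5/6;  -(25/72)·log₂(5/6) = 0.0913
  (S=1,T=1): P(S|T) = (5/72)/(1/12) = 5/6;  -(5/72)·log₂(5/6) = 0.0183
  (S=1,T=2): P(S|T) = (5/12)/(1/2) = 5/6;  -(5/12)·log₂(5/6) = 0.1096
H(S|T) = 0.1795 + 0.0359 + 0.2154 + 0.0913 + 0.0183 + 0.1096
  = 0.6500 bits

H(S,T) = H(T) + H(S|T) = 1.3250 + 0.6500 = 1.9750 bits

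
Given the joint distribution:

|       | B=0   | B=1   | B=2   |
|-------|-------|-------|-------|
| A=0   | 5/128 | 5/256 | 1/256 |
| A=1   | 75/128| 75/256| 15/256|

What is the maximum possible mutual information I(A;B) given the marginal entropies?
The upper bound on mutual information is I(A;B) ≤ min(H(A), H(B)).

Marginal P(A) (row sums):
  P(A=0) = 5/128 + 5/256 + 1/256 = 1/16
  P(A=1) = 75/128 + 75/256 + 15/256 = 15/16
Marginal P(B) (column sums):
  P(B=0) = 5/128 + 75/128 = 5/8
  P(B=1) = 5/256 + 75/256 = 5/16
  P(B=2) = 1/256 + 15/256 = 1/16

H(A) = -[(1/16)·log₂(1/16) + (15/16)·log₂(15/16)]
  = 0.2500 + 0.0873
  = 0.3373 bits
H(B) = -[(5/8)·log₂(5/8) + (5/16)·log₂(5/16) + (1/16)·log₂(1/16)]
  = 0.4238 + 0.5244 + 0.2500
  = 1.1982 bits

Maximum possible I(A;B) = min(0.3373, 1.1982) = 0.3373 bits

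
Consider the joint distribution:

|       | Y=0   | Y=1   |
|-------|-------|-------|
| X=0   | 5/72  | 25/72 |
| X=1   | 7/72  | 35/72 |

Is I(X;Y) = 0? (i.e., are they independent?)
Marginal P(X) (row sums):
  P(X=0) = 5/72 + 25/72 = 5/12
  P(X=1) = 7/72 + 35/72 = 7/12
Marginal P(Y) (column sums):
  P(Y=0) = 5/72 + 7/72 = 1/6
  P(Y=1) = 25/72 + 35/72 = 5/6

X and Y are independent iff P(X=i,Y=j) = P(X=i)·P(Y=j) for every cell.
  P(X=0)·P(Y=0) = 5/12 × 1/6 = 5/72 = P(X=0,Y=0) ✓
  P(X=0)·P(Y=1) = 5/12 × 5/6 = 25/72 = P(X=0,Y=1) ✓
  P(X=1)·P(Y=0) = 7/12 × 1/6 = 7/72 = P(X=1,Y=0) ✓
  P(X=1)·P(Y=1) = 7/12 × 5/6 = 35/72 = P(X=1,Y=1) ✓

Yes, X and Y are independent: every cell factors, so I(X;Y) = 0 bits.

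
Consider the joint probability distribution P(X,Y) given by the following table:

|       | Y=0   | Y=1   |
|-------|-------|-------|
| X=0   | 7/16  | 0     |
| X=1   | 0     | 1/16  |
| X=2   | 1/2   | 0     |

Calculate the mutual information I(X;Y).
Marginal P(X) (row sums):
  P(X=0) = 7/16 + 0 = 7/16
  P(X=1) = 0 + 1/16 = 1/16
  P(X=2) = 1/2 + 0 = 1/2
Marginal P(Y) (column sums):
  P(Y=0) = 7/16 + 0 + 1/2 = 15/16
  P(Y=1) = 0 + 1/16 + 0 = 1/16

H(X) = -[(7/16)·log₂(7/16) + (1/16)·log₂(1/16) + (1/2)·log₂(1/2)]
  = 0.5218 + 0.2500 + 0.5000
  = 1.2718 bits
H(Y) = -[(15/16)·log₂(15/16) + (1/16)·log₂(1/16)]
  = 0.0873 + 0.2500
  = 0.3373 bits
H(X,Y) = -[(7/16)·log₂(7/16) + (1/16)·log₂(1/16) + (1/2)·log₂(1/2)]
  = 0.5218 + 0.2500 + 0.5000
  = 1.2718 bits

I(X;Y) = H(X) + H(Y) - H(X,Y)
  = 1.2718 + 0.3373 - 1.2718
  = 0.3373 bits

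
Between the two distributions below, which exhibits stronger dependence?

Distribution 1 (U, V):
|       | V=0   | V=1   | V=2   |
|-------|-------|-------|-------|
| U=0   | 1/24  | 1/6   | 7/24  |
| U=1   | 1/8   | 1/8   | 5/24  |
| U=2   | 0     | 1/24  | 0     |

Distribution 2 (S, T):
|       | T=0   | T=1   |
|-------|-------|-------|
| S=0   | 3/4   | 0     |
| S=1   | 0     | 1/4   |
Distribution 1 (U, V):
Marginal P(U) (row sums):
  P(U=0) = 1/24 + 1/6 + 7/24 = 1/2
  P(U=1) = 1/8 + 1/8 + 5/24 = 11/24
  P(U=2) = 0 + 1/24 + 0 = 1/24
Marginal P(V) (column sums):
  P(V=0) = 1/24 + 1/8 + 0 = 1/6
  P(V=1) = 1/6 + 1/8 + 1/24 = 1/3
  P(V=2) = 7/24 + 5/24 + 0 = 1/2

H(U) = -[(1/2)·log₂(1/2) + (11/24)·log₂(11/24) + (1/24)·log₂(1/24)]
  = 0.5000 + 0.5159 + 0.1910
  = 1.2069 bits
H(V) = -[(1/6)·log₂(1/6) + (1/3)·log₂(1/3) + (1/2)·log₂(1/2)]
  = 0.4308 + 0.5283 + 0.5000
  = 1.4591 bits
H(U,V) = -[(1/24)·log₂(1/24) + (1/6)·log₂(1/6) + (7/24)·log₂(7/24) + (1/8)·log₂(1/8) + (1/8)·log₂(1/8) + (5/24)·log₂(5/24) + (1/24)·log₂(1/24)]
  = 0.1910 + 0.4308 + 0.5185 + 0.3750 + 0.3750 + 0.4715 + 0.1910
  = 2.5528 bits

I(U;V) = H(U) + H(V) - H(U,V)
  = 1.2069 + 1.4591 - 2.5528
  = 0.1132 bits

Distribution 2 (S, T):
Marginal P(S) (row sums):
  P(S=0) = 3/4 + 0 = 3/4
  P(S=1) = 0 + 1/4 = 1/4
Marginal P(T) (column sums):
  P(T=0) = 3/4 + 0 = 3/4
  P(T=1) = 0 + 1/4 = 1/4

H(S) = -[(3/4)·log₂(3/4) + (1/4)·log₂(1/4)]
  = 0.3113 + 0.5000
  = 0.8113 bits
H(T) = -[(3/4)·log₂(3/4) + (1/4)·log₂(1/4)]
  = 0.3113 + 0.5000
  = 0.8113 bits
H(S,T) = -[(3/4)·log₂(3/4) + (1/4)·log₂(1/4)]
  = 0.3113 + 0.5000
  = 0.8113 bits

I(S;T) = H(S) + H(T) - H(S,T)
  = 0.8113 + 0.8113 - 0.8113
  = 0.8113 bits

I(S;T) = 0.8113 bits > I(U;V) = 0.1132 bits, so (S, T) has the higher mutual information (stronger dependence).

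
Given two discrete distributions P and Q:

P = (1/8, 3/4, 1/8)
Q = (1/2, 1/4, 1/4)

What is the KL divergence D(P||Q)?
D(P||Q) = Σ P(i) log₂(P(i)/Q(i))
  i=0: (1/8) × log₂((1/8)/(1/2)) = (1/8) × log₂(1/4) = -0.2500
  i=1: (3/4) × log₂((3/4)/(1/4)) = (3/4) × log₂(3) = 1.1887
  i=2: (1/8) × log₂((1/8)/(1/4)) = (1/8) × log₂(1/2) = -0.1250
D(P||Q) = -0.2500 + 1.1887 - 0.1250
  = 0.8137 bits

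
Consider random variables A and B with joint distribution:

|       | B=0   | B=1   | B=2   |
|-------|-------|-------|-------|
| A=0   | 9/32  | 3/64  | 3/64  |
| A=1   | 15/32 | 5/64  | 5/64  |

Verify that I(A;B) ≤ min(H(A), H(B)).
Marginal P(A) (row sums):
  P(A=0) = 9/32 + 3/64 + 3/64 = 3/8
  P(A=1) = 15/32 + 5/64 + 5/64 = 5/8
Marginal P(B) (column sums):
  P(B=0) = 9/32 + 15/32 = 3/4
  P(B=1) = 3/64 + 5/64 = 1/8
  P(B=2) = 3/64 + 5/64 = 1/8

H(A) = -[(3/8)·log₂(3/8) + (5/8)·log₂(5/8)]
  = 0.5306 + 0.4238
  = 0.9544 bits
H(B) = -[(3/4)·log₂(3/4) + (1/8)·log₂(1/8) + (1/8)·log₂(1/8)]
  = 0.3113 + 0.3750 + 0.3750
  = 1.0613 bits
H(A,B) = -[(9/32)·log₂(9/32) + (3/64)·log₂(3/64) + (3/64)·log₂(3/64) + (15/32)·log₂(15/32) + (5/64)·log₂(5/64) + (5/64)·log₂(5/64)]
  = 0.5147 + 0.2070 + 0.2070 + 0.5124 + 0.2873 + 0.2873
  = 2.0157 bits

I(A;B) = H(A) + H(B) - H(A,B)
  = 0.9544 + 1.0613 - 2.0157
  = 0.0000 bits

min(H(A), H(B)) = min(0.9544, 1.0613) = 0.9544 bits
Since 0.0000 ≤ 0.9544, the bound is satisfied ✓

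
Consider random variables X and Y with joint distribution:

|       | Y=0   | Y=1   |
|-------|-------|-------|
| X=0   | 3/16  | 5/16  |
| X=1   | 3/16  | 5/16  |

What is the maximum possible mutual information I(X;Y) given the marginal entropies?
The upper bound on mutual information is I(X;Y) ≤ min(H(X), H(Y)).

Marginal P(X) (row sums):
  P(X=0) = 3/16 + 5/16 = 1/2
  P(X=1) = 3/16 + 5/16 = 1/2
Marginal P(Y) (column sums):
  P(Y=0) = 3/16 + 3/16 = 3/8
  P(Y=1) = 5/16 + 5/16 = 5/8

H(X) = -[(1/2)·log₂(1/2) + (1/2)·log₂(1/2)]
  = 0.5000 + 0.5000
  = 1.0000 bits
H(Y) = -[(3/8)·log₂(3/8) + (5/8)·log₂(5/8)]
  = 0.5306 + 0.4238
  = 0.9544 bits

Maximum possible I(X;Y) = min(1.0000, 0.9544) = 0.9544 bits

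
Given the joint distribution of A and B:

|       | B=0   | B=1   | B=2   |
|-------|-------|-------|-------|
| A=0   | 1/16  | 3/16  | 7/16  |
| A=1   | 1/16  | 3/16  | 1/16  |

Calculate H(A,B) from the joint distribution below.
H(A,B) = -Σ P(A,B) log₂ P(A,B), summed over the non-zero cells:
H(A,B) = -[(1/16)·log₂(1/16) + (3/16)·log₂(3/16) + (7/16)·log₂(7/16) + (1/16)·log₂(1/16) + (3/16)·log₂(3/16) + (1/16)·log₂(1/16)]
  = 0.2500 + 0.4528 + 0.5218 + 0.2500 + 0.4528 + 0.2500
  = 2.1774 bits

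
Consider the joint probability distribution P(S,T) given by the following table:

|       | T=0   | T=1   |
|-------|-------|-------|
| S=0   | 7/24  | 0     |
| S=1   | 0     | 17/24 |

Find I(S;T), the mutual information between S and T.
Marginal P(S) (row sums):
  P(S=0) = 7/24 + 0 = 7/24
  P(S=1) = 0 + 17/24 = 17/24
Marginal P(T) (column sums):
  P(T=0) = 7/24 + 0 = 7/24
  P(T=1) = 0 + 17/24 = 17/24

H(S) = -[(7/24)·log₂(7/24) + (17/24)·log₂(17/24)]
  = 0.5185 + 0.3524
  = 0.8709 bits
H(T) = -[(7/24)·log₂(7/24) + (17/24)·log₂(17/24)]
  = 0.5185 + 0.3524
  = 0.8709 bits
H(S,T) = -[(7/24)·log₂(7/24) + (17/24)·log₂(17/24)]
  = 0.5185 + 0.3524
  = 0.8709 bits

I(S;T) = H(S) + H(T) - H(S,T)
  = 0.8709 + 0.8709 - 0.8709
  = 0.8709 bits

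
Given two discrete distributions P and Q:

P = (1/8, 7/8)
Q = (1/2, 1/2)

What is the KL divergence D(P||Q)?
D(P||Q) = Σ P(i) log₂(P(i)/Q(i))
  i=0: (1/8) × log₂((1/8)/(1/2)) = (1/8) × log₂(1/4) = -0.2500
  i=1: (7/8) × log₂((7/8)/(1/2)) = (7/8) × log₂(7/4) = 0.7064
D(P||Q) = -0.2500 + 0.7064
  = 0.4564 bits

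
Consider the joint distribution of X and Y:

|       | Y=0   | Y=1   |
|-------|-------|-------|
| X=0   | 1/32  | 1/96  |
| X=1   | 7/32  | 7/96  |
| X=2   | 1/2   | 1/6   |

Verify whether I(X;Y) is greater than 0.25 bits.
Marginal P(X) (row sums):
  P(X=0) = 1/32 + 1/96 = 1/24
  P(X=1) = 7/32 + 7/96 = 7/24
  P(X=2) = 1/2 + 1/6 = 2/3
Marginal P(Y) (column sums):
  P(Y=0) = 1/32 + 7/32 + 1/2 = 3/4
  P(Y=1) = 1/96 + 7/96 + 1/6 = 1/4

H(X) = -[(1/24)·log₂(1/24) + (7/24)·log₂(7/24) + (2/3)·log₂(2/3)]
  = 0.1910 + 0.5185 + 0.3900
  = 1.0995 bits
H(Y) = -[(3/4)·log₂(3/4) + (1/4)·log₂(1/4)]
  = 0.3113 + 0.5000
  = 0.8113 bits
H(X,Y) = -[(1/32)·log₂(1/32) + (1/96)·log₂(1/96) + (7/32)·log₂(7/32) + (7/96)·log₂(7/96) + (1/2)·log₂(1/2) + (1/6)·log₂(1/6)]
  = 0.1563 + 0.0686 + 0.4796 + 0.2755 + 0.5000 + 0.4308
  = 1.9108 bits

I(X;Y) = H(X) + H(Y) - H(X,Y)
  = 1.0995 + 0.8113 - 1.9108
  = 0.0000 bits

No. I(X;Y) = 0.0000 bits, which is ≤ 0.25 bits.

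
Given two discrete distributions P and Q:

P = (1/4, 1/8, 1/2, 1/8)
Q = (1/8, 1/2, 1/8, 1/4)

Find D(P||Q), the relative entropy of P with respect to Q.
D(P||Q) = Σ P(i) log₂(P(i)/Q(i))
  i=0: (1/4) × log₂((1/4)/(1/8)) = (1/4) × log₂(2) = 0.2500
  i=1: (1/8) × log₂((1/8)/(1/2)) = (1/8) × log₂(1/4) = -0.2500
  i=2: (1/2) × log₂((1/2)/(1/8)) = (1/2) × log₂(4) = 1.0000
  i=3: (1/8) × log₂((1/8)/(1/4)) = (1/8) × log₂(1/2) = -0.1250
D(P||Q) = 0.2500 - 0.2500 + 1.0000 - 0.1250
  = 0.8750 bits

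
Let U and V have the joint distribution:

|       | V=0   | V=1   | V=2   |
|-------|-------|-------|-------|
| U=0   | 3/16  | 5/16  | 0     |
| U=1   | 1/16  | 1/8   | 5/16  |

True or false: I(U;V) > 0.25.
Marginal P(U) (row sums):
  P(U=0) = 3/16 + 5/16 + 0 = 1/2
  P(U=1) = 1/16 + 1/8 + 5/16 = 1/2
Marginal P(V) (column sums):
  P(V=0) = 3/16 + 1/16 = 1/4
  P(V=1) = 5/16 + 1/8 = 7/16
  P(V=2) = 0 + 5/16 = 5/16

H(U) = -[(1/2)·log₂(1/2) + (1/2)·log₂(1/2)]
  = 0.5000 + 0.5000
  = 1.0000 bits
H(V) = -[(1/4)·log₂(1/4) + (7/16)·log₂(7/16) + (5/16)·log₂(5/16)]
  = 0.5000 + 0.5218 + 0.5244
  = 1.5462 bits
H(U,V) = -[(3/16)·log₂(3/16) + (5/16)·log₂(5/16) + (1/16)·log₂(1/16) + (1/8)·log₂(1/8) + (5/16)·log₂(5/16)]
  = 0.4528 + 0.5244 + 0.2500 + 0.3750 + 0.5244
  = 2.1266 bits

I(U;V) = H(U) + H(V) - H(U,V)
  = 1.0000 + 1.5462 - 2.1266
  = 0.4196 bits

True. I(U;V) = 0.4196 bits, which is > 0.25 bits.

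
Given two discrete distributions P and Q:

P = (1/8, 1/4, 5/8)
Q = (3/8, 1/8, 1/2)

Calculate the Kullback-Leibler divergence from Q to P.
D(P||Q) = Σ P(i) log₂(P(i)/Q(i))
  i=0: (1/8) × log₂((1/8)/(3/8)) = (1/8) × log₂(1/3) = -0.1981
  i=1: (1/4) × log₂((1/4)/(1/8)) = (1/4) × log₂(2) = 0.2500
  i=2: (5/8) × log₂((5/8)/(1/2)) = (5/8) × log₂(5/4) = 0.2012
D(P||Q) = -0.1981 + 0.2500 + 0.2012
  = 0.2531 bits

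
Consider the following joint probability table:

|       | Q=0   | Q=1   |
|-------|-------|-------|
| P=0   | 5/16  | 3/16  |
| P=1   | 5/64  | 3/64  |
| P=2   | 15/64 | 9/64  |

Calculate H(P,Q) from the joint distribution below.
H(P,Q) = -Σ P(P,Q) log₂ P(P,Q), summed over the non-zero cells:
H(P,Q) = -[(5/16)·log₂(5/16) + (3/16)·log₂(3/16) + (5/64)·log₂(5/64) + (3/64)·log₂(3/64) + (15/64)·log₂(15/64) + (9/64)·log₂(9/64)]
  = 0.5244 + 0.4528 + 0.2873 + 0.2070 + 0.4906 + 0.3980
  = 2.3601 bits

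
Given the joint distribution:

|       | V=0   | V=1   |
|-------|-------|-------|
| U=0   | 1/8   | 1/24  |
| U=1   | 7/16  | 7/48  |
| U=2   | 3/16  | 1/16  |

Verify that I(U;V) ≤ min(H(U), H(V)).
Marginal P(U) (row sums):
  P(U=0) = 1/8 + 1/24 = 1/6
  P(U=1) = 7/16 + 7/48 = 7/12
  P(U=2) = 3/16 + 1/16 = 1/4
Marginal P(V) (column sums):
  P(V=0) = 1/8 + 7/16 + 3/16 = 3/4
  P(V=1) = 1/24 + 7/48 + 1/16 = 1/4

H(U) = -[(1/6)·log₂(1/6) + (7/12)·log₂(7/12) + (1/4)·log₂(1/4)]
  = 0.4308 + 0.4536 + 0.5000
  = 1.3844 bits
H(V) = -[(3/4)·log₂(3/4) + (1/4)·log₂(1/4)]
  = 0.3113 + 0.5000
  = 0.8113 bits
H(U,V) = -[(1/8)·log₂(1/8) + (1/24)·log₂(1/24) + (7/16)·log₂(7/16) + (7/48)·log₂(7/48) + (3/16)·log₂(3/16) + (1/16)·log₂(1/16)]
  = 0.3750 + 0.1910 + 0.5218 + 0.4051 + 0.4528 + 0.2500
  = 2.1957 bits

I(U;V) = H(U) + H(V) - H(U,V)
  = 1.3844 + 0.8113 - 2.1957
  = 0.0000 bits

min(H(U), H(V)) = min(1.3844, 0.8113) = 0.8113 bits
Since 0.0000 ≤ 0.8113, the bound is satisfied ✓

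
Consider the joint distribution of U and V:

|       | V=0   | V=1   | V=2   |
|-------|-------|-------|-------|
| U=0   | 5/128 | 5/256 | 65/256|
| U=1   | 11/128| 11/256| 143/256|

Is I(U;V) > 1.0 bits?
Marginal P(U) (row sums):
  P(U=0) = 5/128 + 5/256 + 65/256 = 5/16
  P(U=1) = 11/128 + 11/256 + 143/256 = 11/16
Marginal P(V) (column sums):
  P(V=0) = 5/128 + 11/128 = 1/8
  P(V=1) = 5/256 + 11/256 = 1/16
  P(V=2) = 65/256 + 143/256 = 13/16

H(U) = -[(5/16)·log₂(5/16) + (11/16)·log₂(11/16)]
  = 0.5244 + 0.3716
  = 0.8960 bits
H(V) = -[(1/8)·log₂(1/8) + (1/16)·log₂(1/16) + (13/16)·log₂(13/16)]
  = 0.3750 + 0.2500 + 0.2434
  = 0.8684 bits
H(U,V) = -[(5/128)·log₂(5/128) + (5/256)·log₂(5/256) + (65/256)·log₂(65/256) + (11/128)·log₂(11/128) + (11/256)·log₂(11/256) + (143/256)·log₂(143/256)]
  = 0.1827 + 0.1109 + 0.5021 + 0.3043 + 0.1951 + 0.4693
  = 1.7644 bits

I(U;V) = H(U) + H(V) - H(U,V)
  = 0.8960 + 0.8684 - 1.7644
  = 0.0000 bits

No. I(U;V) = 0.0000 bits, which is ≤ 1.0 bits.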